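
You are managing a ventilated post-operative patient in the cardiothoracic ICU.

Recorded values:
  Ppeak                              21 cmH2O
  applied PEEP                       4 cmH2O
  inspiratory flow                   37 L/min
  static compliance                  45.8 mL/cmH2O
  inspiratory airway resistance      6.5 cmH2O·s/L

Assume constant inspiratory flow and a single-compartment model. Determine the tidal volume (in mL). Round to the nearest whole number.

Flow: 37 L/min ÷ 60 = 0.6167 L/s.
Equation of motion (constant flow): PIP = Vt/C + R·V̇ + PEEP.
Vt/C = PIP − R·V̇ − PEEP = 21 − 4.009 − 4 = 12.991 cmH2O.
Vt = C × 12.991 = 45.8 × 12.991 = 594.99 mL.

595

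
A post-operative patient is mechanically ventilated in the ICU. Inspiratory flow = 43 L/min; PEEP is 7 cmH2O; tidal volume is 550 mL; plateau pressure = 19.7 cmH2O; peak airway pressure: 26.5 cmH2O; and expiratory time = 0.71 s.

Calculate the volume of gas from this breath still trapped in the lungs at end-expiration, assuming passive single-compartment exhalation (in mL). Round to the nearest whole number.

98

Flow: 43 L/min ÷ 60 = 0.7167 L/s.
R = (PIP − Pplat)/V̇ = (26.5 − 19.7) / 0.7167 = 6.8/0.7167 = 9.488 cmH2O·s/L.
C = Vt/(Pplat − PEEP) = 550.0 / (19.7 − 7) = 550.0/12.7 = 43.307 mL/cmH2O.
τ = R × C = 9.488 × 0.04331 L/cmH2O = 0.4109 s.
Fraction remaining = e^(−Te/τ) = e^(−0.71/0.4109) = 0.1777.
Trapped volume = 550.0 × 0.1777 = 97.735 mL.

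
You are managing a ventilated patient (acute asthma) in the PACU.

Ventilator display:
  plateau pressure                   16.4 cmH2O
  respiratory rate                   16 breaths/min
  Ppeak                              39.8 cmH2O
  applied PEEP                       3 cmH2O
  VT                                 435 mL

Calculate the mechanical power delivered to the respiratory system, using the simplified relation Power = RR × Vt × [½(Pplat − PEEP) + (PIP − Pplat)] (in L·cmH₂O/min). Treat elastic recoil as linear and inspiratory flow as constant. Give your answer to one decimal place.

209.5

Per-breath work = Vt × [½(Pplat−PEEP) + (PIP−Pplat)] = 0.435 × [0.5×13.4 + 23.4] = 0.435 × 30.1 = 13.094 L·cmH2O.
Power = 16 × 13.094 = 209.5 L·cmH2O/min.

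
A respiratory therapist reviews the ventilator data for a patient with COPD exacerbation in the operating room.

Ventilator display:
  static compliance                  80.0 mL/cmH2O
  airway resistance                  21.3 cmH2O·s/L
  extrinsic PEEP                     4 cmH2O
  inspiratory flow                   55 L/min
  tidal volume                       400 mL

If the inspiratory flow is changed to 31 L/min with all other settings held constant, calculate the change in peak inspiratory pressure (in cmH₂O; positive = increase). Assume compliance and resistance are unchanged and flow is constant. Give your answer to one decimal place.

Flow: 55 L/min ÷ 60 = 0.9167 L/s.
New flow: 31 L/min ÷ 60 = 0.5167 L/s.
PIP = Vt/C + R·V̇ + PEEP (constant-flow equation of motion).
Only the resistive term changes: ΔPIP = R × ΔV̇ = 21.3 × (0.5167 − 0.9167) = 21.3 × -0.4 = -8.52 cmH2O.

-8.5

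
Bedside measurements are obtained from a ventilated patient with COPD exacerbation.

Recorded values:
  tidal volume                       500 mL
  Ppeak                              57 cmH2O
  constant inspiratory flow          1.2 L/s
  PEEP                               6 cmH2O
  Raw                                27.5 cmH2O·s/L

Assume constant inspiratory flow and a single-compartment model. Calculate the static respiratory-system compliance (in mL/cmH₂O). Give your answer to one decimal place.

Equation of motion (constant flow): PIP = Vt/C + R·V̇ + PEEP.
Vt/C = PIP − R·V̇ − PEEP = 57 − 27.5×1.2 − 6 = 57 − 33.0 − 6 = 18.0 cmH2O.
C = Vt / 18.0 = 500 / 18.0 = 27.778 mL/cmH2O.

27.8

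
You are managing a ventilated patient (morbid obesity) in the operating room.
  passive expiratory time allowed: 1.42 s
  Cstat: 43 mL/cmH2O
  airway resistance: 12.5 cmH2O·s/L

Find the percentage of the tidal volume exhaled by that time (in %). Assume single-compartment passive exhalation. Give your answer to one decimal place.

τ = R × C = 12.5 × 43 mL/cmH2O = 12.5 × 0.043 L/cmH2O = 0.5375 s.
Passive exhalation: V(t)/V₀ = e^(−t/τ) = e^(−1.42/0.5375) = 0.07123.
Fraction exhaled = 1 − 0.07123 = 0.9288 → 92.88%.

92.9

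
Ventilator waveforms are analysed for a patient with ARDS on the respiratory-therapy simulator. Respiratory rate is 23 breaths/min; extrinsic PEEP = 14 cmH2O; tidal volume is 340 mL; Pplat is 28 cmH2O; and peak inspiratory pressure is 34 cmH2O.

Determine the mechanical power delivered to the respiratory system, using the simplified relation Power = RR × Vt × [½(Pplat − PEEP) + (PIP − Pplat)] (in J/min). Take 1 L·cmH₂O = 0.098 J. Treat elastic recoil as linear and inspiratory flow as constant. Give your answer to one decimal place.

Per-breath work = Vt × [½(Pplat−PEEP) + (PIP−Pplat)] = 0.340 × [0.5×14.0 + 6.0] = 0.340 × 13.0 = 4.42 L·cmH2O.
Power = 23 × 4.42 = 101.66 L·cmH2O/min.
× 0.098 J/(L·cmH2O) → 9.963 J/min.

10.0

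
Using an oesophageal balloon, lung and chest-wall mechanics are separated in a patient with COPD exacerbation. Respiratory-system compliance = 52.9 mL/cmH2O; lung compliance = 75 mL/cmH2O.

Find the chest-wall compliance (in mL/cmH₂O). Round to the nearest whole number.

180

1/Ccw = 1/Crs − 1/CL.
1/Ccw = 1/52.9 − 1/75 = 0.00557.
Ccw = 179.53 mL/cmH2O.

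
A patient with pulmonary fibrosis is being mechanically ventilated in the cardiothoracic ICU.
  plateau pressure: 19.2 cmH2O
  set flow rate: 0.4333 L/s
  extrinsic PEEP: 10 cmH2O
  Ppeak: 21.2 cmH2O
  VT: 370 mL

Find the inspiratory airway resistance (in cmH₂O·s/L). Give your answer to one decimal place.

Raw = (PIP − Pplat) / flow = (21.2 − 19.2) / 0.4333 = 2.0 / 0.4333 = 4.616 cmH2O·s/L.

4.6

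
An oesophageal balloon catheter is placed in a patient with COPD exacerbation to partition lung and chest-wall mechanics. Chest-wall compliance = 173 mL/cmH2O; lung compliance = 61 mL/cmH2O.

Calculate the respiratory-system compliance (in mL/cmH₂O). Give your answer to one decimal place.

Lung and chest wall are elastances in series: 1/Crs = 1/CL + 1/Ccw.
1/Crs = 1/61 + 1/173 = 0.02217.
Crs = 45.106 mL/cmH2O.

45.1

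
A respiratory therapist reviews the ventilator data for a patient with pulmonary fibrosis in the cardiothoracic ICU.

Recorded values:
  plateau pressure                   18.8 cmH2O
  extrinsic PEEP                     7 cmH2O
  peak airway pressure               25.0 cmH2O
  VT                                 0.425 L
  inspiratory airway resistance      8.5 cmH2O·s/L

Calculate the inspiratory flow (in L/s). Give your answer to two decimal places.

flow = (PIP − Pplat) / Raw = 6.2 / 8.5 = 0.7294 L/s.

0.73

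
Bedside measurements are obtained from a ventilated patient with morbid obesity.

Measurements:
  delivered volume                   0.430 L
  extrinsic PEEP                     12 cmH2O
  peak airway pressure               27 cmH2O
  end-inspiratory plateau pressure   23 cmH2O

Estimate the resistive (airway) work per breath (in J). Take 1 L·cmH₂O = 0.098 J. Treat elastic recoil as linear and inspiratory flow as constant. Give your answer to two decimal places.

0.17

With constant inspiratory flow the resistive pressure is constant at PIP − Pplat = 27 − 23 = 4.0 cmH2O, so resistive work = 4.0 × 0.430 = 1.72 L·cmH2O.
× 0.098 J/(L·cmH2O) → 0.1686 J.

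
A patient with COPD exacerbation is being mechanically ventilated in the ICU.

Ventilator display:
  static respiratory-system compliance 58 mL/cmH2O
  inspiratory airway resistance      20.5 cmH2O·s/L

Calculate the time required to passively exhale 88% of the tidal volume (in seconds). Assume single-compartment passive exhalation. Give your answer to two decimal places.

τ = R × C = 20.5 × 58 mL/cmH2O = 20.5 × 0.058 L/cmH2O = 1.189 s.
Exhaled fraction f = 1 − e^(−t/τ) → t = −τ·ln(1 − f) = −1.189·ln(0.12) = 2.521 s.

2.52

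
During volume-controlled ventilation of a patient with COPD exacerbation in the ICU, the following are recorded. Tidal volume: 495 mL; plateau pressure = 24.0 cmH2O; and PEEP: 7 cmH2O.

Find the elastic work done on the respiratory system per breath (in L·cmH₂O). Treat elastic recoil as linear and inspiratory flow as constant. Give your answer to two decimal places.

Elastic work ≈ ½ × (Pplat − PEEP) × Vt = 0.5 × (24.0 − 7) × 0.495 L = 0.5 × 17.0 × 0.495 = 4.208 L·cmH2O.

4.21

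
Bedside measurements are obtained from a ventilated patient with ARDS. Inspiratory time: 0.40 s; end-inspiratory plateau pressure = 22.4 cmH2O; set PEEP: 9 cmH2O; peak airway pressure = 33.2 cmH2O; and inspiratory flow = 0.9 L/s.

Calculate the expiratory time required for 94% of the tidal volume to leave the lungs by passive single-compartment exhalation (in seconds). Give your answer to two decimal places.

0.91

Vt = flow × Ti = 0.9 L/s × 0.40 s × 1000 mL/L = 360.0 mL.
R = (PIP − Pplat)/V̇ = (33.2 − 22.4) / 0.9 = 10.8/0.9 = 12.0 cmH2O·s/L.
C = Vt/(Pplat − PEEP) = 360.0 / (22.4 − 9) = 360.0/13.4 = 26.866 mL/cmH2O.
τ = R × C = 12.0 × 0.02687 L/cmH2O = 0.3224 s.
t = −τ·ln(1 − 0.94) = −0.3224·ln(0.06) = 0.907 s.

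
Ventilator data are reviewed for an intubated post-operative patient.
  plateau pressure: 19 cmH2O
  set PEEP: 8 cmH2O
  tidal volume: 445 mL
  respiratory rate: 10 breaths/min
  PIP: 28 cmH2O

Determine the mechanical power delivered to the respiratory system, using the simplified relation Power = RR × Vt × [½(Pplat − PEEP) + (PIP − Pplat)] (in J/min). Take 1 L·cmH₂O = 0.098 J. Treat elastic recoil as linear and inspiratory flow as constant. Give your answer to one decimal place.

Per-breath work = Vt × [½(Pplat−PEEP) + (PIP−Pplat)] = 0.445 × [0.5×11.0 + 9.0] = 0.445 × 14.5 = 6.453 L·cmH2O.
Power = 10 × 6.453 = 64.53 L·cmH2O/min.
× 0.098 J/(L·cmH2O) → 6.324 J/min.

6.3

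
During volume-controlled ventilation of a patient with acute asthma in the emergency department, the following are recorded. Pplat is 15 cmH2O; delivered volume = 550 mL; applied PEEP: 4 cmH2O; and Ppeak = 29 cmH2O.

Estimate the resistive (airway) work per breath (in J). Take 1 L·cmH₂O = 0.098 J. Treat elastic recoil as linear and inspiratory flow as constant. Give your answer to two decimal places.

With constant inspiratory flow the resistive pressure is constant at PIP − Pplat = 29 − 15 = 14.0 cmH2O, so resistive work = 14.0 × 0.550 = 7.7 L·cmH2O.
× 0.098 J/(L·cmH2O) → 0.7546 J.

0.75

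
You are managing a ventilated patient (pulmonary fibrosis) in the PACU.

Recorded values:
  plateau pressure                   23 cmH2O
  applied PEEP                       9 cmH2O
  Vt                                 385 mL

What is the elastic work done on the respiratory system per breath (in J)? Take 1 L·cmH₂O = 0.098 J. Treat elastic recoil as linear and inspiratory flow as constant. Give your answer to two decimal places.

0.26

Elastic work ≈ ½ × (Pplat − PEEP) × Vt = 0.5 × (23 − 9) × 0.385 L = 0.5 × 14.0 × 0.385 = 2.695 L·cmH2O.
× 0.098 J/(L·cmH2O) → 0.2641 J.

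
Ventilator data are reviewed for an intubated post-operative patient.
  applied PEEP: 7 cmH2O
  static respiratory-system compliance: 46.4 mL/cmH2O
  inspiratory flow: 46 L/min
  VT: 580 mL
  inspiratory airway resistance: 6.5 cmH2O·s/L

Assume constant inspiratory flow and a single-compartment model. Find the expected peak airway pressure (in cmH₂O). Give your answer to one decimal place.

24.5

Flow: 46 L/min ÷ 60 = 0.7667 L/s.
Equation of motion (constant flow): PIP = Vt/C + R·V̇ + PEEP.
PIP = 580/46.4 + 6.5×0.7667 + 7 = 12.5 + 4.984 + 7 = 24.484 cmH2O.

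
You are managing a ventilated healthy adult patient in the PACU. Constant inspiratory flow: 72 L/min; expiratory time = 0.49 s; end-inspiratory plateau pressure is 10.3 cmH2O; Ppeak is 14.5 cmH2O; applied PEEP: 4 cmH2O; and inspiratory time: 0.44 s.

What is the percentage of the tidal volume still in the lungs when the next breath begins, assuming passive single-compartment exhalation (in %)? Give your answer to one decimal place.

18.8

Flow: 72 L/min ÷ 60 = 1.2 L/s.
Vt = flow × Ti = 1.2 L/s × 0.44 s × 1000 mL/L = 528.0 mL.
R = (PIP − Pplat)/V̇ = (14.5 − 10.3) / 1.2 = 4.2/1.2 = 3.5 cmH2O·s/L.
C = Vt/(Pplat − PEEP) = 528.0 / (10.3 − 4) = 528.0/6.3 = 83.81 mL/cmH2O.
τ = R × C = 3.5 × 0.08381 L/cmH2O = 0.2933 s.
Fraction remaining at end-expiration = e^(−Te/τ) = e^(−0.49/0.2933) = 0.1881 → 18.81%.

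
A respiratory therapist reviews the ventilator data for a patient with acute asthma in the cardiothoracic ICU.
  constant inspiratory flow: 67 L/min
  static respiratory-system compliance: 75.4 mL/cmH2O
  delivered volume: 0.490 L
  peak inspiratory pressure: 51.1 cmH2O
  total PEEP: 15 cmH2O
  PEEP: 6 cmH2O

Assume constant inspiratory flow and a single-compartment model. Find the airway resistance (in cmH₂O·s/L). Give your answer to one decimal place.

Flow: 67 L/min ÷ 60 = 1.1167 L/s.
Total PEEP = 15 cmH2O (set 6 + intrinsic 9); this is the baseline alveolar pressure.
Equation of motion (constant flow): PIP = Vt/C + R·V̇ + PEEP.
R·V̇ = PIP − Vt/C − PEEP = 51.1 − 490/75.4 − 15 = 51.1 − 6.499 − 15 = 29.601 cmH2O.
R = 29.601 / 1.1167 = 26.508 cmH2O·s/L.

26.5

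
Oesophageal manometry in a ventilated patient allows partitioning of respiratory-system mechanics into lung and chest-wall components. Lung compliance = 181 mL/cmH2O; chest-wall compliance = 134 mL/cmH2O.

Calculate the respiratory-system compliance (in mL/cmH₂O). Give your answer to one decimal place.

77.0

Lung and chest wall are elastances in series: 1/Crs = 1/CL + 1/Ccw.
1/Crs = 1/181 + 1/134 = 0.01299.
Crs = 76.982 mL/cmH2O.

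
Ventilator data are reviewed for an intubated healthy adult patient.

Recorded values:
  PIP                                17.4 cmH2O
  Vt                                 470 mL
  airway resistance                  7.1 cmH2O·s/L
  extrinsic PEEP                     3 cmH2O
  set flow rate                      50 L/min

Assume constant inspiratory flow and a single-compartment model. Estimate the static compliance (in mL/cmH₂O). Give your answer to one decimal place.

Flow: 50 L/min ÷ 60 = 0.8333 L/s.
Equation of motion (constant flow): PIP = Vt/C + R·V̇ + PEEP.
Vt/C = PIP − R·V̇ − PEEP = 17.4 − 7.1×0.8333 − 3 = 17.4 − 5.916 − 3 = 8.484 cmH2O.
C = Vt / 8.484 = 470 / 8.484 = 55.398 mL/cmH2O.

55.4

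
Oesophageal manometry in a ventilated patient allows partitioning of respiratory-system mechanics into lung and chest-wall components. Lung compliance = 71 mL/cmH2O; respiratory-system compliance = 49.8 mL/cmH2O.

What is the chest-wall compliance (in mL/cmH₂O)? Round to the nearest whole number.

167

1/Ccw = 1/Crs − 1/CL.
1/Ccw = 1/49.8 − 1/71 = 0.005996.
Ccw = 166.78 mL/cmH2O.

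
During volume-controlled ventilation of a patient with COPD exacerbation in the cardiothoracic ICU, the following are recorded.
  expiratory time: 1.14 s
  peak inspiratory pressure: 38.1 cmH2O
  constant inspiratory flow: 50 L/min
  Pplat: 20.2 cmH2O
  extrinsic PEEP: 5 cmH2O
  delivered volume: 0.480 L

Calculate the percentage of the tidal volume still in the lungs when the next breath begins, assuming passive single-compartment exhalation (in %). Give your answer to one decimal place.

Flow: 50 L/min ÷ 60 = 0.8333 L/s.
R = (PIP − Pplat)/V̇ = (38.1 − 20.2) / 0.8333 = 17.9/0.8333 = 21.481 cmH2O·s/L.
C = Vt/(Pplat − PEEP) = 480.0 / (20.2 − 5) = 480.0/15.2 = 31.579 mL/cmH2O.
τ = R × C = 21.481 × 0.03158 L/cmH2O = 0.6784 s.
Fraction remaining at end-expiration = e^(−Te/τ) = e^(−1.14/0.6784) = 0.1863 → 18.63%.

18.6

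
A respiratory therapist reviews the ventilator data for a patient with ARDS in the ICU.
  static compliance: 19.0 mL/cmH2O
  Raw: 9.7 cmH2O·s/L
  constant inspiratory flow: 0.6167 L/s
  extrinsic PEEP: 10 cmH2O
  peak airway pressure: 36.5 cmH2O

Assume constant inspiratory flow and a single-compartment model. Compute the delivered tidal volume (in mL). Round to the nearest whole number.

390

Equation of motion (constant flow): PIP = Vt/C + R·V̇ + PEEP.
Vt/C = PIP − R·V̇ − PEEP = 36.5 − 5.982 − 10 = 20.518 cmH2O.
Vt = C × 20.518 = 19.0 × 20.518 = 389.84 mL.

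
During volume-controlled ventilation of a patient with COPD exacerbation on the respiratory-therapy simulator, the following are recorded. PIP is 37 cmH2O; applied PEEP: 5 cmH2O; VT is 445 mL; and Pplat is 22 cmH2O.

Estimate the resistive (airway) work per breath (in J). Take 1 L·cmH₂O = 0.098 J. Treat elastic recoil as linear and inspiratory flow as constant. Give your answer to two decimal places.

With constant inspiratory flow the resistive pressure is constant at PIP − Pplat = 37 − 22 = 15.0 cmH2O, so resistive work = 15.0 × 0.445 = 6.675 L·cmH2O.
× 0.098 J/(L·cmH2O) → 0.6542 J.

0.65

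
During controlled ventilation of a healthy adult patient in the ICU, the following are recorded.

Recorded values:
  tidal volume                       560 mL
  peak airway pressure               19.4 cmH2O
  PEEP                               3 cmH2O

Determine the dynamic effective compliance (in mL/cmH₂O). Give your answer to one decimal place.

34.1

Dynamic compliance = Vt / (PIP − PEEP) = 560 / (19.4 − 3) = 560 / 16.4 = 34.146 mL/cmH2O.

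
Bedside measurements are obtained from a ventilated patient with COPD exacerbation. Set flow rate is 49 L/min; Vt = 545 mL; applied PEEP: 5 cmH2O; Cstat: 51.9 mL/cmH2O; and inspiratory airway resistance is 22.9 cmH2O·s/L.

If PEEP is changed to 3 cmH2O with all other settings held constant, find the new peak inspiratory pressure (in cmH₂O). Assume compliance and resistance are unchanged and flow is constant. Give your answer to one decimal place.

Flow: 49 L/min ÷ 60 = 0.8167 L/s.
PIP = Vt/C + R·V̇ + PEEP (constant-flow equation of motion).
Only the baseline term changes: ΔPIP = ΔPEEP = 3 − 5 = -2.0 cmH2O.
Original PIP = 545/51.9 + 22.9×0.8167 + 5 = 34.203 cmH2O; new PIP = 34.203 + (-2.0) = 32.203 cmH2O.

32.2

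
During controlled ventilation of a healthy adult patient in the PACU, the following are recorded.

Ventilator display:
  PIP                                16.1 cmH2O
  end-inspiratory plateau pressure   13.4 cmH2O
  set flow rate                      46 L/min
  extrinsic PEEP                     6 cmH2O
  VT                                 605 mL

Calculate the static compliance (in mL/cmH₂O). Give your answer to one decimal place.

81.8

Cstat = Vt / (Pplat − PEEP) = 605 / (13.4 − 6) = 605 / 7.4 = 81.757 mL/cmH2O.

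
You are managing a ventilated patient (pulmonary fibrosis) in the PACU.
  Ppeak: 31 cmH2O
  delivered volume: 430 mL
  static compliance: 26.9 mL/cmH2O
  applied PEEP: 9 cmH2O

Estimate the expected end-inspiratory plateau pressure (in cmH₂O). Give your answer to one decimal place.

25.0

Pplat = PEEP + Vt / Cstat = 9 + 430 / 26.9 = 9 + 15.985 = 24.985 cmH2O.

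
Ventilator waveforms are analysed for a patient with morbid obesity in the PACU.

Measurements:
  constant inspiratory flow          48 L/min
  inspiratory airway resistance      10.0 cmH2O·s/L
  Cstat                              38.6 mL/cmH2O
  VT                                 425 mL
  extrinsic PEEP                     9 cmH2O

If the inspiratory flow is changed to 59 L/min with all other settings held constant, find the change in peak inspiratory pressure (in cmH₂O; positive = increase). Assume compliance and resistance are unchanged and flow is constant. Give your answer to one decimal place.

1.8

Flow: 48 L/min ÷ 60 = 0.8 L/s.
New flow: 59 L/min ÷ 60 = 0.9833 L/s.
PIP = Vt/C + R·V̇ + PEEP (constant-flow equation of motion).
Only the resistive term changes: ΔPIP = R × ΔV̇ = 10.0 × (0.9833 − 0.8) = 10.0 × 0.1833 = 1.833 cmH2O.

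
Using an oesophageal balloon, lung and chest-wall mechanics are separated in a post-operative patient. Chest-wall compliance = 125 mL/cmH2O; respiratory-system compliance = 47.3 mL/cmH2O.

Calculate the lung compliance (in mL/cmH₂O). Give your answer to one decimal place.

1/CL = 1/Crs − 1/Ccw.
1/CL = 1/47.3 − 1/125 = 0.01314.
CL = 76.104 mL/cmH2O.

76.1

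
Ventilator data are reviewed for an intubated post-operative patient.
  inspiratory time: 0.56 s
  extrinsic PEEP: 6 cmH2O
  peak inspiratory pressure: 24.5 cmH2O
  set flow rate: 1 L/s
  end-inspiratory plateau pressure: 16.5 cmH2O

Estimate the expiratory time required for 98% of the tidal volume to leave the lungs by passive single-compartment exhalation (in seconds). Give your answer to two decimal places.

1.67

Vt = flow × Ti = 1 L/s × 0.56 s × 1000 mL/L = 560.0 mL.
R = (PIP − Pplat)/V̇ = (24.5 − 16.5) / 1 = 8.0/1 = 8.0 cmH2O·s/L.
C = Vt/(Pplat − PEEP) = 560.0 / (16.5 − 6) = 560.0/10.5 = 53.333 mL/cmH2O.
τ = R × C = 8.0 × 0.05333 L/cmH2O = 0.4266 s.
t = −τ·ln(1 − 0.98) = −0.4266·ln(0.02) = 1.669 s.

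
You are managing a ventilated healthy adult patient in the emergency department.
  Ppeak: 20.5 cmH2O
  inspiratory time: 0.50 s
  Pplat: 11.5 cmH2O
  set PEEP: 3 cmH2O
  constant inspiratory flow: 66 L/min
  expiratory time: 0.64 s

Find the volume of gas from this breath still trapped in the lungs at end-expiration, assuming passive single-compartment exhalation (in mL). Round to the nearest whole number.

164

Flow: 66 L/min ÷ 60 = 1.1 L/s.
Vt = flow × Ti = 1.1 L/s × 0.50 s × 1000 mL/L = 550.0 mL.
R = (PIP − Pplat)/V̇ = (20.5 − 11.5) / 1.1 = 9.0/1.1 = 8.182 cmH2O·s/L.
C = Vt/(Pplat − PEEP) = 550.0 / (11.5 − 3) = 550.0/8.5 = 64.706 mL/cmH2O.
τ = R × C = 8.182 × 0.06471 L/cmH2O = 0.5295 s.
Fraction remaining = e^(−Te/τ) = e^(−0.64/0.5295) = 0.2986.
Trapped volume = 550.0 × 0.2986 = 164.23 mL.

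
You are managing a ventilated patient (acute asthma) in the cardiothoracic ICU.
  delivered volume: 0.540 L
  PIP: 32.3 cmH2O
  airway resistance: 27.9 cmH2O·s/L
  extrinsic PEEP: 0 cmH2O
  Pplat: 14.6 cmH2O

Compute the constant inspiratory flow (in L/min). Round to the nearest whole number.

38

flow = (PIP − Pplat) / Raw = (32.3 − 14.6) / 27.9 = 0.6344 L/s × 60 = 38.064 L/min.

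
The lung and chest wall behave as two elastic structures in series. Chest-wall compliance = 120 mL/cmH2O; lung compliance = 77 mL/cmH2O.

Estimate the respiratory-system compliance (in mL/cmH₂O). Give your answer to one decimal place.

46.9

Lung and chest wall are elastances in series: 1/Crs = 1/CL + 1/Ccw.
1/Crs = 1/77 + 1/120 = 0.02132.
Crs = 46.904 mL/cmH2O.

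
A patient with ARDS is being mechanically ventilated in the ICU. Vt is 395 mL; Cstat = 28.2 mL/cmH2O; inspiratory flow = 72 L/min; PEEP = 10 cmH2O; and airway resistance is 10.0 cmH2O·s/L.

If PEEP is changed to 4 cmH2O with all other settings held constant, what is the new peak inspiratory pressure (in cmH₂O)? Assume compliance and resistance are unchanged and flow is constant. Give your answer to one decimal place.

30.0

Flow: 72 L/min ÷ 60 = 1.2 L/s.
PIP = Vt/C + R·V̇ + PEEP (constant-flow equation of motion).
Only the baseline term changes: ΔPIP = ΔPEEP = 4 − 10 = -6.0 cmH2O.
Original PIP = 395/28.2 + 10.0×1.2 + 10 = 36.007 cmH2O; new PIP = 36.007 + (-6.0) = 30.007 cmH2O.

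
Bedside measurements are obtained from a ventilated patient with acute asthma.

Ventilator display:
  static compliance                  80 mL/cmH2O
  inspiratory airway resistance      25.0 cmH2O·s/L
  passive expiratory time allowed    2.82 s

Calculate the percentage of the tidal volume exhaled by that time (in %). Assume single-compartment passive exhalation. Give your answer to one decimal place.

τ = R × C = 25.0 × 80 mL/cmH2O = 25.0 × 0.080 L/cmH2O = 2.0 s.
Passive exhalation: V(t)/V₀ = e^(−t/τ) = e^(−2.82/2.0) = 0.2441.
Fraction exhaled = 1 − 0.2441 = 0.7559 → 75.59%.

75.6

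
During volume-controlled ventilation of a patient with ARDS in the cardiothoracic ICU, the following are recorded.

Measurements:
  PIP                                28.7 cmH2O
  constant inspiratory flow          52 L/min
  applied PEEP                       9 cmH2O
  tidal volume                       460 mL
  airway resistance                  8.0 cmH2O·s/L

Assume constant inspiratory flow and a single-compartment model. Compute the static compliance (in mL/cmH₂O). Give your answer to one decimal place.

36.0

Flow: 52 L/min ÷ 60 = 0.8667 L/s.
Equation of motion (constant flow): PIP = Vt/C + R·V̇ + PEEP.
Vt/C = PIP − R·V̇ − PEEP = 28.7 − 8.0×0.8667 − 9 = 28.7 − 6.934 − 9 = 12.766 cmH2O.
C = Vt / 12.766 = 460 / 12.766 = 36.033 mL/cmH2O.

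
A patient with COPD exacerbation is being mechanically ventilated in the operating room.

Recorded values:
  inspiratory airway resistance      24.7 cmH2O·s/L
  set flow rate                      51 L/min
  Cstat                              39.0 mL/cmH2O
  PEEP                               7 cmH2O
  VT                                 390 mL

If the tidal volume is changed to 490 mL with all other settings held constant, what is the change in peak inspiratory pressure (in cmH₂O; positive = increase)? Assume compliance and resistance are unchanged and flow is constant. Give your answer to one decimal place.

2.6

PIP = Vt/C + R·V̇ + PEEP (constant-flow equation of motion).
Only the elastic term changes: ΔPIP = ΔVt / C = (490 − 390) / 39.0 = 2.564 cmH2O.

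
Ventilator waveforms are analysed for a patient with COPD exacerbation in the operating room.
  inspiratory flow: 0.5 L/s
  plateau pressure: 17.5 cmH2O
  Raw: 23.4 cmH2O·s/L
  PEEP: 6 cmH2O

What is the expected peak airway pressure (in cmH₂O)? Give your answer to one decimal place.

29.2

PIP = Pplat + Raw × flow = 17.5 + 23.4 × 0.5 = 17.5 + 11.7 = 29.2 cmH2O.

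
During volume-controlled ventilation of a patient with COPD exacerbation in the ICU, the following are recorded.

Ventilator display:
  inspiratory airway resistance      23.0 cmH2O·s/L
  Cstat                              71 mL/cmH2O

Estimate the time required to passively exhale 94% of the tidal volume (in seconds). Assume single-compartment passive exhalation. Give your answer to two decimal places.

4.59

τ = R × C = 23.0 × 71 mL/cmH2O = 23.0 × 0.071 L/cmH2O = 1.633 s.
Exhaled fraction f = 1 − e^(−t/τ) → t = −τ·ln(1 − f) = −1.633·ln(0.06) = 4.594 s.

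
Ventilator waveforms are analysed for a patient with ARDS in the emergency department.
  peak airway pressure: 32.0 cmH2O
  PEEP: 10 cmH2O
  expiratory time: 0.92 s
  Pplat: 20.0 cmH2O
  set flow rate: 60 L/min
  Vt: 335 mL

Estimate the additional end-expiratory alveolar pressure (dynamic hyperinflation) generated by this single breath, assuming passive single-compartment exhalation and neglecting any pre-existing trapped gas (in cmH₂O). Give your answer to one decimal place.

1.0

Flow: 60 L/min ÷ 60 = 1 L/s.
R = (PIP − Pplat)/V̇ = (32.0 − 20.0) / 1 = 12.0/1 = 12.0 cmH2O·s/L.
C = Vt/(Pplat − PEEP) = 335.0 / (20.0 − 10) = 335.0/10.0 = 33.5 mL/cmH2O.
τ = R × C = 12.0 × 0.0335 L/cmH2O = 0.402 s.
Fraction remaining = e^(−Te/τ) = e^(−0.92/0.402) = 0.1014; trapped volume = 335.0 × 0.1014 = 33.969 mL.
Additional alveolar pressure from trapping ≈ V_trapped / C = 33.969 / 33.5 = 1.014 cmH2O.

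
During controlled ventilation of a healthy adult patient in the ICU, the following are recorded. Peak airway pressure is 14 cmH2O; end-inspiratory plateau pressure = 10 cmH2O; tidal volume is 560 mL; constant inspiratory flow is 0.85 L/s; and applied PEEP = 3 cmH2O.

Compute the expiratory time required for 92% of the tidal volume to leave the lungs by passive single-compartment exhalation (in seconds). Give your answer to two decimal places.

0.95

R = (PIP − Pplat)/V̇ = (14 − 10) / 0.85 = 4.0/0.85 = 4.706 cmH2O·s/L.
C = Vt/(Pplat − PEEP) = 560.0 / (10 − 3) = 560.0/7.0 = 80.0 mL/cmH2O.
τ = R × C = 4.706 × 0.08 L/cmH2O = 0.3765 s.
t = −τ·ln(1 − 0.92) = −0.3765·ln(0.08) = 0.9509 s.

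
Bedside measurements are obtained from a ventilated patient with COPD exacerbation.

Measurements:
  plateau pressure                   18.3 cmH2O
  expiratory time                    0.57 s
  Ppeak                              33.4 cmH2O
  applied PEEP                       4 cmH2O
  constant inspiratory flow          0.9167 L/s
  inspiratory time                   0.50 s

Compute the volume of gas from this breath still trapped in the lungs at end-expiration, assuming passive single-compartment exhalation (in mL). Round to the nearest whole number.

Vt = flow × Ti = 0.9167 L/s × 0.50 s × 1000 mL/L = 458.35 mL.
R = (PIP − Pplat)/V̇ = (33.4 − 18.3) / 0.9167 = 15.1/0.9167 = 16.472 cmH2O·s/L.
C = Vt/(Pplat − PEEP) = 458.35 / (18.3 − 4) = 458.35/14.3 = 32.052 mL/cmH2O.
τ = R × C = 16.472 × 0.03205 L/cmH2O = 0.5279 s.
Fraction remaining = e^(−Te/τ) = e^(−0.57/0.5279) = 0.3397.
Trapped volume = 458.35 × 0.3397 = 155.7 mL.

156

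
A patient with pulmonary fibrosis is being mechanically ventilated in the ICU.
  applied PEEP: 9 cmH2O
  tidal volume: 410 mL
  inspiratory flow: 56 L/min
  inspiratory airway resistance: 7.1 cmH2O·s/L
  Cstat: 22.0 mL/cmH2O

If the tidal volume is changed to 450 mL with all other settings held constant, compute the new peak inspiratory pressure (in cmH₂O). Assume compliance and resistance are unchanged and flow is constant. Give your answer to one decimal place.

36.1

Flow: 56 L/min ÷ 60 = 0.9333 L/s.
PIP = Vt/C + R·V̇ + PEEP (constant-flow equation of motion).
Only the elastic term changes: ΔPIP = ΔVt / C = (450 − 410) / 22.0 = 1.818 cmH2O.
Original PIP = 410/22.0 + 7.1×0.9333 + 9 = 34.263 cmH2O; new PIP = 34.263 + (1.818) = 36.081 cmH2O.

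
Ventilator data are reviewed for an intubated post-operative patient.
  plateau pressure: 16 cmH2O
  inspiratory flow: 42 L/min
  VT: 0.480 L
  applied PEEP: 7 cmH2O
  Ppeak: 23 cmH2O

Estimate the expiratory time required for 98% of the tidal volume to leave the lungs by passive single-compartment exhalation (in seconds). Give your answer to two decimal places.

Flow: 42 L/min ÷ 60 = 0.7 L/s.
R = (PIP − Pplat)/V̇ = (23 − 16) / 0.7 = 7.0/0.7 = 10.0 cmH2O·s/L.
C = Vt/(Pplat − PEEP) = 480.0 / (16 − 7) = 480.0/9.0 = 53.333 mL/cmH2O.
τ = R × C = 10.0 × 0.05333 L/cmH2O = 0.5333 s.
t = −τ·ln(1 − 0.98) = −0.5333·ln(0.02) = 2.086 s.

2.09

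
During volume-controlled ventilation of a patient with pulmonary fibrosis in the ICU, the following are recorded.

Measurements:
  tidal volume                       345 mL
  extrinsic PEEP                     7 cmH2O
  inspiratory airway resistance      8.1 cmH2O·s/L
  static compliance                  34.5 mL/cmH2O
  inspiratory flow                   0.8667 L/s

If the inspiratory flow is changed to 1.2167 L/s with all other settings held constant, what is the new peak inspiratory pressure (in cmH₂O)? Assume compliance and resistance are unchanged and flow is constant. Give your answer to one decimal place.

26.9

PIP = Vt/C + R·V̇ + PEEP (constant-flow equation of motion).
Only the resistive term changes: ΔPIP = R × ΔV̇ = 8.1 × (1.2167 − 0.8667) = 8.1 × 0.35 = 2.835 cmH2O.
Original PIP = 345/34.5 + 8.1×0.8667 + 7 = 24.02 cmH2O; new PIP = 24.02 + (2.835) = 26.855 cmH2O.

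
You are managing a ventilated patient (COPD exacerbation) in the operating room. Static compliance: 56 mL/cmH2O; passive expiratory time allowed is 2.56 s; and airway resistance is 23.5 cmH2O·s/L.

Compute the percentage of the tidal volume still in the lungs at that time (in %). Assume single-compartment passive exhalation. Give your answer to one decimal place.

14.3

τ = R × C = 23.5 × 56 mL/cmH2O = 23.5 × 0.056 L/cmH2O = 1.316 s.
Passive exhalation: V(t)/V₀ = e^(−t/τ) = e^(−2.56/1.316) = 0.1429.
Fraction remaining = 0.1429 → 14.29%.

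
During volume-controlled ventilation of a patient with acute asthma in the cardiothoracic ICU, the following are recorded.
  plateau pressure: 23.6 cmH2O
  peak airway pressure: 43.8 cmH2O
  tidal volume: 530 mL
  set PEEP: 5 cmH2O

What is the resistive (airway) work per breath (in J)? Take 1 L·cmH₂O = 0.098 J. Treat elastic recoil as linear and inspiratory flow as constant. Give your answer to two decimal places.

1.05

With constant inspiratory flow the resistive pressure is constant at PIP − Pplat = 43.8 − 23.6 = 20.2 cmH2O, so resistive work = 20.2 × 0.530 = 10.706 L·cmH2O.
× 0.098 J/(L·cmH2O) → 1.049 J.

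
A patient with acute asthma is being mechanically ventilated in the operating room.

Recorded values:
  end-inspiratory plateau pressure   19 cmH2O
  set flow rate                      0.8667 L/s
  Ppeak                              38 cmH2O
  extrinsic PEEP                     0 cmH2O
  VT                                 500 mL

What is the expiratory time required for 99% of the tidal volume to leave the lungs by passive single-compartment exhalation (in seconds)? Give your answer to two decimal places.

R = (PIP − Pplat)/V̇ = (38 − 19) / 0.8667 = 19.0/0.8667 = 21.922 cmH2O·s/L.
C = Vt/(Pplat − PEEP) = 500.0 / (19 − 0) = 500.0/19.0 = 26.316 mL/cmH2O.
τ = R × C = 21.922 × 0.02632 L/cmH2O = 0.577 s.
t = −τ·ln(1 − 0.99) = −0.577·ln(0.01) = 2.657 s.

2.66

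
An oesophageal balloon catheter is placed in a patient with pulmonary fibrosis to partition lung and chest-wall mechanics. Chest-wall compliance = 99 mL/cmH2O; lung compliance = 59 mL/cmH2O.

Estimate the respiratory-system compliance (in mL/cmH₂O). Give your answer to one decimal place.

37.0

Lung and chest wall are elastances in series: 1/Crs = 1/CL + 1/Ccw.
1/Crs = 1/59 + 1/99 = 0.02705.
Crs = 36.969 mL/cmH2O.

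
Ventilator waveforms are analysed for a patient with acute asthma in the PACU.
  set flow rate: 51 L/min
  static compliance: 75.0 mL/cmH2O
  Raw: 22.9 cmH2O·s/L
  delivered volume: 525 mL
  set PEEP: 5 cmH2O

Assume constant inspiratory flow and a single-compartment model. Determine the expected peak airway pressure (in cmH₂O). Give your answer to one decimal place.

Flow: 51 L/min ÷ 60 = 0.85 L/s.
Equation of motion (constant flow): PIP = Vt/C + R·V̇ + PEEP.
PIP = 525/75.0 + 22.9×0.85 + 5 = 7.0 + 19.465 + 5 = 31.465 cmH2O.

31.5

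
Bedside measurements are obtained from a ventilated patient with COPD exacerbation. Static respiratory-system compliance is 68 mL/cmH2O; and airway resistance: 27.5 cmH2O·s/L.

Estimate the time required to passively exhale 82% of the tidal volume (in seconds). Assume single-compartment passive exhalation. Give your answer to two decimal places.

3.21

τ = R × C = 27.5 × 68 mL/cmH2O = 27.5 × 0.068 L/cmH2O = 1.87 s.
Exhaled fraction f = 1 − e^(−t/τ) → t = −τ·ln(1 − f) = −1.87·ln(0.18) = 3.207 s.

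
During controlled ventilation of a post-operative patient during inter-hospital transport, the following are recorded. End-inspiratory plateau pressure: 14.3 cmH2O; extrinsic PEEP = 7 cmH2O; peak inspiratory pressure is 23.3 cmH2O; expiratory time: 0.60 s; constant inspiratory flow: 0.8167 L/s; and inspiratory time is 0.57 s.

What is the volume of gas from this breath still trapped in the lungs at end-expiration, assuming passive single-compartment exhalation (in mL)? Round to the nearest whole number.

198

Vt = flow × Ti = 0.8167 L/s × 0.57 s × 1000 mL/L = 465.52 mL.
R = (PIP − Pplat)/V̇ = (23.3 − 14.3) / 0.8167 = 9.0/0.8167 = 11.02 cmH2O·s/L.
C = Vt/(Pplat − PEEP) = 465.52 / (14.3 − 7) = 465.52/7.3 = 63.77 mL/cmH2O.
τ = R × C = 11.02 × 0.06377 L/cmH2O = 0.7027 s.
Fraction remaining = e^(−Te/τ) = e^(−0.60/0.7027) = 0.4258.
Trapped volume = 465.52 × 0.4258 = 198.22 mL.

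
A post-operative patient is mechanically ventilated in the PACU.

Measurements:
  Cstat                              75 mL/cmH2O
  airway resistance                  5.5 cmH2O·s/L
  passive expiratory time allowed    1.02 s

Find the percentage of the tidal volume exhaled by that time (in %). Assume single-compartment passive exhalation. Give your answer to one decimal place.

91.6

τ = R × C = 5.5 × 75 mL/cmH2O = 5.5 × 0.075 L/cmH2O = 0.4125 s.
Passive exhalation: V(t)/V₀ = e^(−t/τ) = e^(−1.02/0.4125) = 0.08435.
Fraction exhaled = 1 − 0.08435 = 0.9157 → 91.57%.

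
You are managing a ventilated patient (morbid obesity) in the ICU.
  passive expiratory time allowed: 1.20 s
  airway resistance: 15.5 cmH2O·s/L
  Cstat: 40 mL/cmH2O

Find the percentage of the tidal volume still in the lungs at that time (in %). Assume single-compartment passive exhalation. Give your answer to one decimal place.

τ = R × C = 15.5 × 40 mL/cmH2O = 15.5 × 0.040 L/cmH2O = 0.62 s.
Passive exhalation: V(t)/V₀ = e^(−t/τ) = e^(−1.20/0.62) = 0.1444.
Fraction remaining = 0.1444 → 14.44%.

14.4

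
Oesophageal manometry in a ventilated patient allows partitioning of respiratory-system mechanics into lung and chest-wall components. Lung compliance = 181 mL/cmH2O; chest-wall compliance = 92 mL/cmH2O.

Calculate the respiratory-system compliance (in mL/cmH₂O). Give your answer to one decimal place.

61.0

Lung and chest wall are elastances in series: 1/Crs = 1/CL + 1/Ccw.
1/Crs = 1/181 + 1/92 = 0.01639.
Crs = 61.013 mL/cmH2O.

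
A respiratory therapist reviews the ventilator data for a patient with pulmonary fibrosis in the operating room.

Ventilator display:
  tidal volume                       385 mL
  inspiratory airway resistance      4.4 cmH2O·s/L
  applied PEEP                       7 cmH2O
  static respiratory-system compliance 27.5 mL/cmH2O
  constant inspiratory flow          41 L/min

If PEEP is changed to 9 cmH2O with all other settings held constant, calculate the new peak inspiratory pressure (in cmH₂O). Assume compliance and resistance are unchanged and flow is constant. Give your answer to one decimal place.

26.0

Flow: 41 L/min ÷ 60 = 0.6833 L/s.
PIP = Vt/C + R·V̇ + PEEP (constant-flow equation of motion).
Only the baseline term changes: ΔPIP = ΔPEEP = 9 − 7 = 2.0 cmH2O.
Original PIP = 385/27.5 + 4.4×0.6833 + 7 = 24.007 cmH2O; new PIP = 24.007 + (2.0) = 26.007 cmH2O.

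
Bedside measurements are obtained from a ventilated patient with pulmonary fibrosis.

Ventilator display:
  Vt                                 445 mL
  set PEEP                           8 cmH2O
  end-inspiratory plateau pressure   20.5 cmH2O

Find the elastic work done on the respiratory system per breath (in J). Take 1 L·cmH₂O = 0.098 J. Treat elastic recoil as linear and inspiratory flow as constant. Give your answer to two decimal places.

0.27

Elastic work ≈ ½ × (Pplat − PEEP) × Vt = 0.5 × (20.5 − 8) × 0.445 L = 0.5 × 12.5 × 0.445 = 2.781 L·cmH2O.
× 0.098 J/(L·cmH2O) → 0.2725 J.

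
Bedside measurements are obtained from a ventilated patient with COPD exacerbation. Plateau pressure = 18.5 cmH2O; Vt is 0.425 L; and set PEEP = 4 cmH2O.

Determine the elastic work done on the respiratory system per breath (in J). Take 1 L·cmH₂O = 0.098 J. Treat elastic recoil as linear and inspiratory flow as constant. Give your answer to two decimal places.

0.30

Elastic work ≈ ½ × (Pplat − PEEP) × Vt = 0.5 × (18.5 − 4) × 0.425 L = 0.5 × 14.5 × 0.425 = 3.081 L·cmH2O.
× 0.098 J/(L·cmH2O) → 0.3019 J.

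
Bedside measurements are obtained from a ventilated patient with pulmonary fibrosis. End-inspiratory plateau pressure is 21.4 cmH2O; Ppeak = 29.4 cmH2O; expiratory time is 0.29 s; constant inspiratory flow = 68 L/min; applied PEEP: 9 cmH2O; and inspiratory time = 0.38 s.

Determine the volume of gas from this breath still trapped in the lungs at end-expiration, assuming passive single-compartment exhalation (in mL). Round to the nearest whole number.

Flow: 68 L/min ÷ 60 = 1.1333 L/s.
Vt = flow × Ti = 1.1333 L/s × 0.38 s × 1000 mL/L = 430.65 mL.
R = (PIP − Pplat)/V̇ = (29.4 − 21.4) / 1.1333 = 8.0/1.1333 = 7.059 cmH2O·s/L.
C = Vt/(Pplat − PEEP) = 430.65 / (21.4 − 9) = 430.65/12.4 = 34.73 mL/cmH2O.
τ = R × C = 7.059 × 0.03473 L/cmH2O = 0.2452 s.
Fraction remaining = e^(−Te/τ) = e^(−0.29/0.2452) = 0.3064.
Trapped volume = 430.65 × 0.3064 = 131.95 mL.

132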